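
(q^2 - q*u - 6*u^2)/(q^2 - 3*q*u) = (q + 2*u)/q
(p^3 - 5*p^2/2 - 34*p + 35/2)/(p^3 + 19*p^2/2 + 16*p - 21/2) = (p^2 - 2*p - 35)/(p^2 + 10*p + 21)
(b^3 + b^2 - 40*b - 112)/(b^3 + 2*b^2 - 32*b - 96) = (b - 7)/(b - 6)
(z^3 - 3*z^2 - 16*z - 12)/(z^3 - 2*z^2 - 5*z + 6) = (z^2 - 5*z - 6)/(z^2 - 4*z + 3)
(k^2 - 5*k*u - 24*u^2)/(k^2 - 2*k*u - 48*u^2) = (k + 3*u)/(k + 6*u)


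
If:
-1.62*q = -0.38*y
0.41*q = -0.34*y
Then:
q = 0.00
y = 0.00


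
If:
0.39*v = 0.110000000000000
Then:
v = 0.28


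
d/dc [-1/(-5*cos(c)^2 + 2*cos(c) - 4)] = 2*(5*cos(c) - 1)*sin(c)/(5*cos(c)^2 - 2*cos(c) + 4)^2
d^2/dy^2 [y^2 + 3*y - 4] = 2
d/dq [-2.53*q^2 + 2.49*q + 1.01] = 2.49 - 5.06*q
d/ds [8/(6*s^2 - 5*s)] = 8*(5 - 12*s)/(s^2*(6*s - 5)^2)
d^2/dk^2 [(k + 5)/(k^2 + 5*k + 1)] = 2*((k + 5)*(2*k + 5)^2 - (3*k + 10)*(k^2 + 5*k + 1))/(k^2 + 5*k + 1)^3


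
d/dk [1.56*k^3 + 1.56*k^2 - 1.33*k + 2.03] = 4.68*k^2 + 3.12*k - 1.33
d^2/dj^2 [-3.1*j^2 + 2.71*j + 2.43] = -6.20000000000000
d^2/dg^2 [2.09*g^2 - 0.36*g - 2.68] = 4.18000000000000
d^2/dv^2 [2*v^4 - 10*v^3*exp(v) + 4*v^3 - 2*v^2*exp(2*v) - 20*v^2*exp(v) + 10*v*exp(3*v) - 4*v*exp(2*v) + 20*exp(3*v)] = -10*v^3*exp(v) - 8*v^2*exp(2*v) - 80*v^2*exp(v) + 24*v^2 + 90*v*exp(3*v) - 32*v*exp(2*v) - 140*v*exp(v) + 24*v + 240*exp(3*v) - 20*exp(2*v) - 40*exp(v)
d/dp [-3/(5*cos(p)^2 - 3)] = -60*sin(2*p)/(5*cos(2*p) - 1)^2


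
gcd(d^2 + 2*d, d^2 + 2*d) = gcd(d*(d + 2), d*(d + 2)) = d^2 + 2*d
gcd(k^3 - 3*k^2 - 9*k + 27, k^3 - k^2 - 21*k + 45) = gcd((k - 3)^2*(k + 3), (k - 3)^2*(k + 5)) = k^2 - 6*k + 9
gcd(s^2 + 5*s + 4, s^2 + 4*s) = s + 4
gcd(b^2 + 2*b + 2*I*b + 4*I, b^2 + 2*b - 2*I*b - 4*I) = b + 2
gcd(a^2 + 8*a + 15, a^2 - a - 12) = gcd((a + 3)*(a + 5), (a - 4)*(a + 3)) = a + 3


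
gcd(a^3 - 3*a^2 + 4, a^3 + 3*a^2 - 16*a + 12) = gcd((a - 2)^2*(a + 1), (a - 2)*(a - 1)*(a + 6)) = a - 2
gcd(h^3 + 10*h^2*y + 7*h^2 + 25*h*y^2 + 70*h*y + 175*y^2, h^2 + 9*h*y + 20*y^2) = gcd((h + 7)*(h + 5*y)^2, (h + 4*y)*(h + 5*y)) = h + 5*y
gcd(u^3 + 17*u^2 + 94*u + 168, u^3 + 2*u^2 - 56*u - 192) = u^2 + 10*u + 24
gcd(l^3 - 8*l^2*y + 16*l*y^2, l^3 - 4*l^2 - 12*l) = l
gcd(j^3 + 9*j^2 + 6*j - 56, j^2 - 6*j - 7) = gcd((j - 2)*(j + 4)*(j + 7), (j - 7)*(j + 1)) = 1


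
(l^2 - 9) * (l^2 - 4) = l^4 - 13*l^2 + 36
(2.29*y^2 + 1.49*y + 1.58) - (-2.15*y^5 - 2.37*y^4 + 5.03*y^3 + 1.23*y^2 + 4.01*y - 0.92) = 2.15*y^5 + 2.37*y^4 - 5.03*y^3 + 1.06*y^2 - 2.52*y + 2.5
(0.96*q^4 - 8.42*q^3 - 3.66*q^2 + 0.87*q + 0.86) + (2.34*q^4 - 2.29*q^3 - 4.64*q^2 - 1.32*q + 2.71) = 3.3*q^4 - 10.71*q^3 - 8.3*q^2 - 0.45*q + 3.57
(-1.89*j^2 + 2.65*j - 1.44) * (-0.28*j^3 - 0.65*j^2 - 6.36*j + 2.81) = 0.5292*j^5 + 0.4865*j^4 + 10.7011*j^3 - 21.2289*j^2 + 16.6049*j - 4.0464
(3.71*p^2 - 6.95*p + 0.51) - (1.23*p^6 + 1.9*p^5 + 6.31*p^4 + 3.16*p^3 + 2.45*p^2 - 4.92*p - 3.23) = -1.23*p^6 - 1.9*p^5 - 6.31*p^4 - 3.16*p^3 + 1.26*p^2 - 2.03*p + 3.74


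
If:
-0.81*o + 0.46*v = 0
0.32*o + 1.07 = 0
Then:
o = -3.34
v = -5.89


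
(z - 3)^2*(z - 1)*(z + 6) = z^4 - z^3 - 27*z^2 + 81*z - 54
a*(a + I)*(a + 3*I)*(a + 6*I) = a^4 + 10*I*a^3 - 27*a^2 - 18*I*a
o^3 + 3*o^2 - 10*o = o*(o - 2)*(o + 5)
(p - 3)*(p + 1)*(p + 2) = p^3 - 7*p - 6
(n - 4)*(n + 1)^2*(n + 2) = n^4 - 11*n^2 - 18*n - 8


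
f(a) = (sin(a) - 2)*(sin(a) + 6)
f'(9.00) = -4.40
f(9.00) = -10.18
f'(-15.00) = -2.05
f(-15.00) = -14.18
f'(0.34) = 4.40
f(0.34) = -10.55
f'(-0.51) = 2.64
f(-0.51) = -13.71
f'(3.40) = -3.37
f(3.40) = -12.96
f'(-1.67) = -0.20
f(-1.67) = -14.99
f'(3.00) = -4.24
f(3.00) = -11.42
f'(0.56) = 4.29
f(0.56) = -9.59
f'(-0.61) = 2.34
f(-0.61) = -13.96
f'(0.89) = 3.50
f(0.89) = -8.29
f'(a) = (sin(a) - 2)*cos(a) + (sin(a) + 6)*cos(a) = 2*(sin(a) + 2)*cos(a)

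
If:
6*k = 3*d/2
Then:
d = 4*k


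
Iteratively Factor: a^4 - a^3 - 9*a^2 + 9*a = (a - 1)*(a^3 - 9*a) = (a - 1)*(a + 3)*(a^2 - 3*a) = a*(a - 1)*(a + 3)*(a - 3)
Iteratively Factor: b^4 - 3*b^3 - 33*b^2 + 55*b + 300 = (b + 3)*(b^3 - 6*b^2 - 15*b + 100) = (b - 5)*(b + 3)*(b^2 - b - 20) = (b - 5)^2*(b + 3)*(b + 4)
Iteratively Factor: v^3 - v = (v + 1)*(v^2 - v) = (v - 1)*(v + 1)*(v)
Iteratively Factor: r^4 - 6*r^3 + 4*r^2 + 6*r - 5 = (r - 1)*(r^3 - 5*r^2 - r + 5) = (r - 1)^2*(r^2 - 4*r - 5) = (r - 5)*(r - 1)^2*(r + 1)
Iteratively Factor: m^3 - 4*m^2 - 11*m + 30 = (m - 2)*(m^2 - 2*m - 15) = (m - 5)*(m - 2)*(m + 3)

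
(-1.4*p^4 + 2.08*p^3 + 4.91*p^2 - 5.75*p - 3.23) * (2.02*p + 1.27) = -2.828*p^5 + 2.4236*p^4 + 12.5598*p^3 - 5.3793*p^2 - 13.8271*p - 4.1021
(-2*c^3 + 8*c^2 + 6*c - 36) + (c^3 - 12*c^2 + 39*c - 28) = -c^3 - 4*c^2 + 45*c - 64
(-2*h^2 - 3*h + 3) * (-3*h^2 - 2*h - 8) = 6*h^4 + 13*h^3 + 13*h^2 + 18*h - 24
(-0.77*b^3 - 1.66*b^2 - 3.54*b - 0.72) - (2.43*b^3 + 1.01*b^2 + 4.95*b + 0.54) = -3.2*b^3 - 2.67*b^2 - 8.49*b - 1.26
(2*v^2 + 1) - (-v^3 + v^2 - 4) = v^3 + v^2 + 5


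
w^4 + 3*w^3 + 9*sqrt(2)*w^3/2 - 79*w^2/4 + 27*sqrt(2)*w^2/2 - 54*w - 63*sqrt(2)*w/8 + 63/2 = (w - 1/2)*(w + 7/2)*(w - 3*sqrt(2)/2)*(w + 6*sqrt(2))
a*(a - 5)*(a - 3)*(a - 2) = a^4 - 10*a^3 + 31*a^2 - 30*a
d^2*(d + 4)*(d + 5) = d^4 + 9*d^3 + 20*d^2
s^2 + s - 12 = (s - 3)*(s + 4)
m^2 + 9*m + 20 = (m + 4)*(m + 5)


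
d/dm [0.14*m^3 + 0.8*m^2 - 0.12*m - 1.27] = 0.42*m^2 + 1.6*m - 0.12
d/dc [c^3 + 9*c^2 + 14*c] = 3*c^2 + 18*c + 14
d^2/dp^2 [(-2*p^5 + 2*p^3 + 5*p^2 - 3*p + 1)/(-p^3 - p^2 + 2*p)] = 2*(2*p^9 + 6*p^8 - 6*p^7 - 35*p^6 + 45*p^5 - 27*p^4 - 17*p^3 + 3*p^2 + 6*p - 4)/(p^3*(p^6 + 3*p^5 - 3*p^4 - 11*p^3 + 6*p^2 + 12*p - 8))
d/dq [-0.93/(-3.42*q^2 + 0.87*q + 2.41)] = (0.8091 - 6.3612*q)/(-3.42*q^2 + 0.87*q + 2.41)^2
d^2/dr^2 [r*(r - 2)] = 2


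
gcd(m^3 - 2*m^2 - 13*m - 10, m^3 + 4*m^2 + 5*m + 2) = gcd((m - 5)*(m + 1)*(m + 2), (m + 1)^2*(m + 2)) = m^2 + 3*m + 2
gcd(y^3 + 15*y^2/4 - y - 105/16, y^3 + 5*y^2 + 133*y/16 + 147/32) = y + 3/2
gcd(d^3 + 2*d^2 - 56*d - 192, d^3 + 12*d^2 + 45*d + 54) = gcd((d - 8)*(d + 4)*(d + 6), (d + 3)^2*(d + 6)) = d + 6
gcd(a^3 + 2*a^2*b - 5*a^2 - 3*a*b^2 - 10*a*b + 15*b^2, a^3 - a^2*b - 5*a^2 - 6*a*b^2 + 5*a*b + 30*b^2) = a - 5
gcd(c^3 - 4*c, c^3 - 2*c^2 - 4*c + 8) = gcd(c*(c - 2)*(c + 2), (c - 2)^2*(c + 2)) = c^2 - 4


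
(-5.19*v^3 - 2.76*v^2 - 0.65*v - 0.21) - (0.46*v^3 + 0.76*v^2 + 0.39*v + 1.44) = -5.65*v^3 - 3.52*v^2 - 1.04*v - 1.65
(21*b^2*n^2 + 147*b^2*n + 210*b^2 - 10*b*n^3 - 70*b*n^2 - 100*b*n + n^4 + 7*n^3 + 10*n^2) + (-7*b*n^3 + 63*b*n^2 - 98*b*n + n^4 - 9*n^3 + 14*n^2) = 21*b^2*n^2 + 147*b^2*n + 210*b^2 - 17*b*n^3 - 7*b*n^2 - 198*b*n + 2*n^4 - 2*n^3 + 24*n^2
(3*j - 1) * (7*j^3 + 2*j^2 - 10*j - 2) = 21*j^4 - j^3 - 32*j^2 + 4*j + 2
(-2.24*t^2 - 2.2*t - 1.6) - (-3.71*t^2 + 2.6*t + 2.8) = 1.47*t^2 - 4.8*t - 4.4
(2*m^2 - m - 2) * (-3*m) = -6*m^3 + 3*m^2 + 6*m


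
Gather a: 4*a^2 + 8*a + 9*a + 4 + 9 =4*a^2 + 17*a + 13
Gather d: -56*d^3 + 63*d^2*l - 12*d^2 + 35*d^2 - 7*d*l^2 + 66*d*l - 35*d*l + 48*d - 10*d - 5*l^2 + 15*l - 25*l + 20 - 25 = -56*d^3 + d^2*(63*l + 23) + d*(-7*l^2 + 31*l + 38) - 5*l^2 - 10*l - 5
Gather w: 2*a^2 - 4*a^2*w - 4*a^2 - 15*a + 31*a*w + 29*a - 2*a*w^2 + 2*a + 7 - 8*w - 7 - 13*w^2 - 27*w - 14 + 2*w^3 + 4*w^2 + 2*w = -2*a^2 + 16*a + 2*w^3 + w^2*(-2*a - 9) + w*(-4*a^2 + 31*a - 33) - 14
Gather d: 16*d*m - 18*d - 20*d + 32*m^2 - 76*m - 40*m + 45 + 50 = d*(16*m - 38) + 32*m^2 - 116*m + 95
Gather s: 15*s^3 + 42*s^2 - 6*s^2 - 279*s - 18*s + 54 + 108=15*s^3 + 36*s^2 - 297*s + 162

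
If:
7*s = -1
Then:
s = -1/7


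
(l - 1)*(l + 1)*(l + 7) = l^3 + 7*l^2 - l - 7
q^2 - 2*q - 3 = (q - 3)*(q + 1)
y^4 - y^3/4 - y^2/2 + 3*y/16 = y*(y - 1/2)^2*(y + 3/4)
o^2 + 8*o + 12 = (o + 2)*(o + 6)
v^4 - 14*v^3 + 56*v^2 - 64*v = v*(v - 8)*(v - 4)*(v - 2)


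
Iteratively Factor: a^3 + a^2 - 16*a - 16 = (a + 4)*(a^2 - 3*a - 4) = (a + 1)*(a + 4)*(a - 4)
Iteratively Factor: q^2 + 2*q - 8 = (q + 4)*(q - 2)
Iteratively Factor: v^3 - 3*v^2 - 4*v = (v + 1)*(v^2 - 4*v) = v*(v + 1)*(v - 4)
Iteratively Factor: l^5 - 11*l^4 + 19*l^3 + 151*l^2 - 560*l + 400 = (l + 4)*(l^4 - 15*l^3 + 79*l^2 - 165*l + 100) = (l - 5)*(l + 4)*(l^3 - 10*l^2 + 29*l - 20) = (l - 5)^2*(l + 4)*(l^2 - 5*l + 4) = (l - 5)^2*(l - 4)*(l + 4)*(l - 1)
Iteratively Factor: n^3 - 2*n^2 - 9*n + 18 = (n - 3)*(n^2 + n - 6) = (n - 3)*(n - 2)*(n + 3)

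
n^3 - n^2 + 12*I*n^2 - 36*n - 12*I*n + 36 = (n - 1)*(n + 6*I)^2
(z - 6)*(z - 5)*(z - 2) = z^3 - 13*z^2 + 52*z - 60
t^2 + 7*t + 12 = (t + 3)*(t + 4)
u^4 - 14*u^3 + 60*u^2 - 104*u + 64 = (u - 8)*(u - 2)^3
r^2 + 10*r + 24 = (r + 4)*(r + 6)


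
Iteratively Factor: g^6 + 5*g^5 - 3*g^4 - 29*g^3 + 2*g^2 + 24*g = (g + 1)*(g^5 + 4*g^4 - 7*g^3 - 22*g^2 + 24*g) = g*(g + 1)*(g^4 + 4*g^3 - 7*g^2 - 22*g + 24) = g*(g - 1)*(g + 1)*(g^3 + 5*g^2 - 2*g - 24) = g*(g - 2)*(g - 1)*(g + 1)*(g^2 + 7*g + 12) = g*(g - 2)*(g - 1)*(g + 1)*(g + 3)*(g + 4)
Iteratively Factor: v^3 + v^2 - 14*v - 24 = (v + 2)*(v^2 - v - 12) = (v - 4)*(v + 2)*(v + 3)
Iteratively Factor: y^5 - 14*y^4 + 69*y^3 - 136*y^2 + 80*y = (y - 4)*(y^4 - 10*y^3 + 29*y^2 - 20*y) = (y - 4)^2*(y^3 - 6*y^2 + 5*y) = y*(y - 4)^2*(y^2 - 6*y + 5) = y*(y - 5)*(y - 4)^2*(y - 1)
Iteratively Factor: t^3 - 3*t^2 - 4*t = (t - 4)*(t^2 + t) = t*(t - 4)*(t + 1)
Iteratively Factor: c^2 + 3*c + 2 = (c + 1)*(c + 2)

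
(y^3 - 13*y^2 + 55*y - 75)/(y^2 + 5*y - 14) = (y^3 - 13*y^2 + 55*y - 75)/(y^2 + 5*y - 14)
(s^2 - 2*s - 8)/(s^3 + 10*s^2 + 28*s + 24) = (s - 4)/(s^2 + 8*s + 12)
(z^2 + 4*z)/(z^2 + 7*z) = (z + 4)/(z + 7)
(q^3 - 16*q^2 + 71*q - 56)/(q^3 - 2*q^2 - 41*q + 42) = (q - 8)/(q + 6)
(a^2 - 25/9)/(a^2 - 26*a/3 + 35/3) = (a + 5/3)/(a - 7)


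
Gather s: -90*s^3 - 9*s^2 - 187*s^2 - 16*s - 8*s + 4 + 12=-90*s^3 - 196*s^2 - 24*s + 16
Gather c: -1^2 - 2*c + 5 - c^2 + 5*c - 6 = -c^2 + 3*c - 2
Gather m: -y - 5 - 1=-y - 6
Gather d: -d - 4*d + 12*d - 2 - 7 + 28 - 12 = 7*d + 7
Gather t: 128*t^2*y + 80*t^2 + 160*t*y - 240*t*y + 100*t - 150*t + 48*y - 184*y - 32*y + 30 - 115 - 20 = t^2*(128*y + 80) + t*(-80*y - 50) - 168*y - 105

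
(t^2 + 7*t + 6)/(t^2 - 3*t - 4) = (t + 6)/(t - 4)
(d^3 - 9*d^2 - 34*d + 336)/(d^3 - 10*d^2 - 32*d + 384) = (d - 7)/(d - 8)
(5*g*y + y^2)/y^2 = (5*g + y)/y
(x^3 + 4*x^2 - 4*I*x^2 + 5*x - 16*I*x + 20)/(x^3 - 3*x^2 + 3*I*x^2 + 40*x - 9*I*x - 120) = (x^2 + x*(4 + I) + 4*I)/(x^2 + x*(-3 + 8*I) - 24*I)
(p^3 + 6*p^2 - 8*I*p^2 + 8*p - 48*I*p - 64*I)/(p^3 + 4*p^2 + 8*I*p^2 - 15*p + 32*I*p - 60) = (p^2 + p*(2 - 8*I) - 16*I)/(p^2 + 8*I*p - 15)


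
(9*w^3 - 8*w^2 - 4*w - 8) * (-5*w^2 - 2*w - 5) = -45*w^5 + 22*w^4 - 9*w^3 + 88*w^2 + 36*w + 40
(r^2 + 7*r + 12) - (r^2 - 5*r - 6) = 12*r + 18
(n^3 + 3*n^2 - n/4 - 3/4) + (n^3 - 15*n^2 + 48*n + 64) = 2*n^3 - 12*n^2 + 191*n/4 + 253/4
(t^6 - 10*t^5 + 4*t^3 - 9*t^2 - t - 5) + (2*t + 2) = t^6 - 10*t^5 + 4*t^3 - 9*t^2 + t - 3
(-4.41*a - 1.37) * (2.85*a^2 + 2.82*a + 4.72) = -12.5685*a^3 - 16.3407*a^2 - 24.6786*a - 6.4664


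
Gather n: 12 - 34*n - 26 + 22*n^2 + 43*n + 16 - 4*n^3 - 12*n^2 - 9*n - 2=-4*n^3 + 10*n^2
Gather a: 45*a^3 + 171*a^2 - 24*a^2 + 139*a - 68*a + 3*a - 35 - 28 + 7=45*a^3 + 147*a^2 + 74*a - 56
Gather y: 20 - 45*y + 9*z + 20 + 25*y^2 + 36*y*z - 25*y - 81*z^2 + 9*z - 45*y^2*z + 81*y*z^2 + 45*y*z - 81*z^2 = y^2*(25 - 45*z) + y*(81*z^2 + 81*z - 70) - 162*z^2 + 18*z + 40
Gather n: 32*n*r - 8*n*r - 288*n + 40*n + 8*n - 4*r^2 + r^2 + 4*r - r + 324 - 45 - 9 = n*(24*r - 240) - 3*r^2 + 3*r + 270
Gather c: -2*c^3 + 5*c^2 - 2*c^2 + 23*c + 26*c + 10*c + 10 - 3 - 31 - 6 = -2*c^3 + 3*c^2 + 59*c - 30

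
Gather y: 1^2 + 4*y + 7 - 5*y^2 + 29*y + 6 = -5*y^2 + 33*y + 14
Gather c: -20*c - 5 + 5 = -20*c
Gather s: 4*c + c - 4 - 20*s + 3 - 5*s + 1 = 5*c - 25*s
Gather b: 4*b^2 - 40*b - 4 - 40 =4*b^2 - 40*b - 44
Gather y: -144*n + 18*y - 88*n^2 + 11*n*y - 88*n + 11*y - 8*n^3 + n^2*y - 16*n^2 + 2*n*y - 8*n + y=-8*n^3 - 104*n^2 - 240*n + y*(n^2 + 13*n + 30)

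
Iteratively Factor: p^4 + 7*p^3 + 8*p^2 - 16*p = (p - 1)*(p^3 + 8*p^2 + 16*p) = p*(p - 1)*(p^2 + 8*p + 16) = p*(p - 1)*(p + 4)*(p + 4)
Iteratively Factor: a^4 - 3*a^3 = (a)*(a^3 - 3*a^2) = a*(a - 3)*(a^2) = a^2*(a - 3)*(a)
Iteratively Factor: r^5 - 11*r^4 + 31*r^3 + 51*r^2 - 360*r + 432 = (r - 3)*(r^4 - 8*r^3 + 7*r^2 + 72*r - 144) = (r - 3)*(r + 3)*(r^3 - 11*r^2 + 40*r - 48) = (r - 3)^2*(r + 3)*(r^2 - 8*r + 16) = (r - 4)*(r - 3)^2*(r + 3)*(r - 4)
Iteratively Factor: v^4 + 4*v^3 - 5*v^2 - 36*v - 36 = (v - 3)*(v^3 + 7*v^2 + 16*v + 12) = (v - 3)*(v + 3)*(v^2 + 4*v + 4) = (v - 3)*(v + 2)*(v + 3)*(v + 2)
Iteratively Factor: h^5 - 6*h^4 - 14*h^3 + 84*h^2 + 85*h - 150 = (h - 5)*(h^4 - h^3 - 19*h^2 - 11*h + 30) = (h - 5)*(h + 2)*(h^3 - 3*h^2 - 13*h + 15) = (h - 5)*(h - 1)*(h + 2)*(h^2 - 2*h - 15) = (h - 5)*(h - 1)*(h + 2)*(h + 3)*(h - 5)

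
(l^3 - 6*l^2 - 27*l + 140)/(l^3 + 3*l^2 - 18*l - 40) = (l - 7)/(l + 2)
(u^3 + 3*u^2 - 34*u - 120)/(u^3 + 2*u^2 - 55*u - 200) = (u^2 - 2*u - 24)/(u^2 - 3*u - 40)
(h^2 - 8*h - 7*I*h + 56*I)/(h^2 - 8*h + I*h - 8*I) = (h - 7*I)/(h + I)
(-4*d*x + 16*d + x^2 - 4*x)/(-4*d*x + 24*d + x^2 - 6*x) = (x - 4)/(x - 6)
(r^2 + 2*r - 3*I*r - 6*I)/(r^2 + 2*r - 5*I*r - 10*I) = (r - 3*I)/(r - 5*I)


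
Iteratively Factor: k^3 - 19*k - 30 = (k - 5)*(k^2 + 5*k + 6) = (k - 5)*(k + 2)*(k + 3)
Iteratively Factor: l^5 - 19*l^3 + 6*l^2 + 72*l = (l - 3)*(l^4 + 3*l^3 - 10*l^2 - 24*l) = (l - 3)*(l + 2)*(l^3 + l^2 - 12*l) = l*(l - 3)*(l + 2)*(l^2 + l - 12) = l*(l - 3)^2*(l + 2)*(l + 4)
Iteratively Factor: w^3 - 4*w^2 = (w - 4)*(w^2) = w*(w - 4)*(w)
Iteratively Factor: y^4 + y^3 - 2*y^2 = (y)*(y^3 + y^2 - 2*y) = y*(y + 2)*(y^2 - y) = y^2*(y + 2)*(y - 1)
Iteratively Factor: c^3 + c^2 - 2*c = (c - 1)*(c^2 + 2*c) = c*(c - 1)*(c + 2)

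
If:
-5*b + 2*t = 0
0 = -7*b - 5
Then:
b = -5/7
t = -25/14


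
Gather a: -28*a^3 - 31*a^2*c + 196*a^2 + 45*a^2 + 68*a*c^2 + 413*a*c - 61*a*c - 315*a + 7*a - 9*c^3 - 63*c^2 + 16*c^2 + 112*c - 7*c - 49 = -28*a^3 + a^2*(241 - 31*c) + a*(68*c^2 + 352*c - 308) - 9*c^3 - 47*c^2 + 105*c - 49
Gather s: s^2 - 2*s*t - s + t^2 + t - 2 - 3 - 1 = s^2 + s*(-2*t - 1) + t^2 + t - 6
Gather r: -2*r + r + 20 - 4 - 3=13 - r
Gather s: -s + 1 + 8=9 - s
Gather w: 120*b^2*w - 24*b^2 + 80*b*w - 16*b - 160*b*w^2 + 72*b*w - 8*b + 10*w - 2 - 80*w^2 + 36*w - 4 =-24*b^2 - 24*b + w^2*(-160*b - 80) + w*(120*b^2 + 152*b + 46) - 6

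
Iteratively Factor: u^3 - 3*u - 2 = (u - 2)*(u^2 + 2*u + 1) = (u - 2)*(u + 1)*(u + 1)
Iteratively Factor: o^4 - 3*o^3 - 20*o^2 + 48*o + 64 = (o - 4)*(o^3 + o^2 - 16*o - 16) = (o - 4)^2*(o^2 + 5*o + 4) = (o - 4)^2*(o + 4)*(o + 1)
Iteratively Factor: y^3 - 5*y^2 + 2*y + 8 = (y + 1)*(y^2 - 6*y + 8) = (y - 2)*(y + 1)*(y - 4)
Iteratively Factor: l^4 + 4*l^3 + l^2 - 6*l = (l + 3)*(l^3 + l^2 - 2*l) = l*(l + 3)*(l^2 + l - 2) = l*(l + 2)*(l + 3)*(l - 1)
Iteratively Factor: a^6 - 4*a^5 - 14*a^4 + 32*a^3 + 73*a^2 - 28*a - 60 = (a - 3)*(a^5 - a^4 - 17*a^3 - 19*a^2 + 16*a + 20) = (a - 3)*(a - 1)*(a^4 - 17*a^2 - 36*a - 20) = (a - 3)*(a - 1)*(a + 2)*(a^3 - 2*a^2 - 13*a - 10) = (a - 3)*(a - 1)*(a + 1)*(a + 2)*(a^2 - 3*a - 10) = (a - 3)*(a - 1)*(a + 1)*(a + 2)^2*(a - 5)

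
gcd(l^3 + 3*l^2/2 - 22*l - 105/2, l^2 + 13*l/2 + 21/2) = l^2 + 13*l/2 + 21/2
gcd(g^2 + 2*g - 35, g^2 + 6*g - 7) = g + 7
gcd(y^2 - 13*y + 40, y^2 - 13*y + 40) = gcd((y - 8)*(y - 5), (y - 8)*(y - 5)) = y^2 - 13*y + 40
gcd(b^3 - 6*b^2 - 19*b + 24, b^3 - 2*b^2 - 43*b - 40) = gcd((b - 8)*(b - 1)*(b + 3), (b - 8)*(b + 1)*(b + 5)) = b - 8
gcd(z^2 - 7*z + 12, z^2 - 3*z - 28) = 1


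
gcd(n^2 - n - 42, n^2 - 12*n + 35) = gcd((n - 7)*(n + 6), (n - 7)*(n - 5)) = n - 7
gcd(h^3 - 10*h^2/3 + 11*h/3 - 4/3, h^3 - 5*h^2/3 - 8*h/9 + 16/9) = h - 4/3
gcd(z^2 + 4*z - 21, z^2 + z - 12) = z - 3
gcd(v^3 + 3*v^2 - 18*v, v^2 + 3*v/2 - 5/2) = 1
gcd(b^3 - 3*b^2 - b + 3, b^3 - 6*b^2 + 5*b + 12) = b^2 - 2*b - 3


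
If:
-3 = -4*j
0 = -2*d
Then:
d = 0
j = 3/4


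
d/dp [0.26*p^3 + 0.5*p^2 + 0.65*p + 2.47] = 0.78*p^2 + 1.0*p + 0.65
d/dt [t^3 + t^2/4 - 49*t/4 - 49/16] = 3*t^2 + t/2 - 49/4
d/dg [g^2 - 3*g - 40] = 2*g - 3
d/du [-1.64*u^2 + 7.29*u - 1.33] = 7.29 - 3.28*u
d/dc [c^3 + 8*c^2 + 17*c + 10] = 3*c^2 + 16*c + 17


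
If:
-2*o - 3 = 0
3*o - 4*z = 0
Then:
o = -3/2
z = -9/8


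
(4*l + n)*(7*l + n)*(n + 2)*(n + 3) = 28*l^2*n^2 + 140*l^2*n + 168*l^2 + 11*l*n^3 + 55*l*n^2 + 66*l*n + n^4 + 5*n^3 + 6*n^2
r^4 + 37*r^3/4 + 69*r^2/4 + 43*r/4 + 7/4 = (r + 1/4)*(r + 1)^2*(r + 7)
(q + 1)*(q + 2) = q^2 + 3*q + 2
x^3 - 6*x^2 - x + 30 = (x - 5)*(x - 3)*(x + 2)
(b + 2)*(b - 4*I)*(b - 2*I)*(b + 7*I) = b^4 + 2*b^3 + I*b^3 + 34*b^2 + 2*I*b^2 + 68*b - 56*I*b - 112*I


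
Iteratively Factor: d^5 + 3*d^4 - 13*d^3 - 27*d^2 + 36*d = (d - 3)*(d^4 + 6*d^3 + 5*d^2 - 12*d) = (d - 3)*(d + 4)*(d^3 + 2*d^2 - 3*d) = (d - 3)*(d - 1)*(d + 4)*(d^2 + 3*d) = d*(d - 3)*(d - 1)*(d + 4)*(d + 3)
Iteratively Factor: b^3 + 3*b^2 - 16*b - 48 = (b + 4)*(b^2 - b - 12) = (b + 3)*(b + 4)*(b - 4)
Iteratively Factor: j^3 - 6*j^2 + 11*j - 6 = (j - 3)*(j^2 - 3*j + 2) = (j - 3)*(j - 2)*(j - 1)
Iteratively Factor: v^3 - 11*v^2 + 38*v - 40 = (v - 5)*(v^2 - 6*v + 8) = (v - 5)*(v - 4)*(v - 2)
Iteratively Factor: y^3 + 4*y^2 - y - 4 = (y + 4)*(y^2 - 1) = (y + 1)*(y + 4)*(y - 1)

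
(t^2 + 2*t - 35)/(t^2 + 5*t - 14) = (t - 5)/(t - 2)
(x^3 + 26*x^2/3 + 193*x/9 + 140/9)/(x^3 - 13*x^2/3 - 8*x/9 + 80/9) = (3*x^2 + 22*x + 35)/(3*x^2 - 17*x + 20)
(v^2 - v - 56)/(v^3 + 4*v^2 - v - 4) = (v^2 - v - 56)/(v^3 + 4*v^2 - v - 4)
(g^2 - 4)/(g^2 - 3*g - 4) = (4 - g^2)/(-g^2 + 3*g + 4)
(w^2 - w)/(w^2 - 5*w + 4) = w/(w - 4)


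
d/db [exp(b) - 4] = exp(b)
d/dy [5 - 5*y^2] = -10*y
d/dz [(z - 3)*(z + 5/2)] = 2*z - 1/2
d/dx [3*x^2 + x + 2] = 6*x + 1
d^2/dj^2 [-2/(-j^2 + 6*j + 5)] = 4*(j^2 - 6*j - 4*(j - 3)^2 - 5)/(-j^2 + 6*j + 5)^3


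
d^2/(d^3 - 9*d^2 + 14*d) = d/(d^2 - 9*d + 14)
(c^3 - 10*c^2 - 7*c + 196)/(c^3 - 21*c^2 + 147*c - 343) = (c + 4)/(c - 7)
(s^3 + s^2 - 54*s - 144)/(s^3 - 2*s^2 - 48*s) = (s + 3)/s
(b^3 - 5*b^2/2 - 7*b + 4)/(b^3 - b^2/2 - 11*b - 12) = (2*b - 1)/(2*b + 3)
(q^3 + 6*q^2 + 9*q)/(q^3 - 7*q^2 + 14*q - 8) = q*(q^2 + 6*q + 9)/(q^3 - 7*q^2 + 14*q - 8)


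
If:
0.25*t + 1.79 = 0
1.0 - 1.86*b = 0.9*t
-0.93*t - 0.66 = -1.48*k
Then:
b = 4.00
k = -4.05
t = -7.16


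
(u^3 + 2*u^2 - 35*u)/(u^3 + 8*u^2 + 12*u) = (u^2 + 2*u - 35)/(u^2 + 8*u + 12)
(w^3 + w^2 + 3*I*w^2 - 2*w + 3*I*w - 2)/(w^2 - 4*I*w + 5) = (w^2 + w*(1 + 2*I) + 2*I)/(w - 5*I)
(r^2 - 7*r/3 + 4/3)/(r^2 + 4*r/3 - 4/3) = (3*r^2 - 7*r + 4)/(3*r^2 + 4*r - 4)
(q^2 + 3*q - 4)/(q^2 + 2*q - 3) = (q + 4)/(q + 3)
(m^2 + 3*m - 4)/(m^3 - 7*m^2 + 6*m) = (m + 4)/(m*(m - 6))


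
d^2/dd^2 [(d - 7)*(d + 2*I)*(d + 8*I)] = 6*d - 14 + 20*I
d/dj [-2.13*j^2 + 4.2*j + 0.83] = 4.2 - 4.26*j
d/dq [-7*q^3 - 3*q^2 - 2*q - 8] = -21*q^2 - 6*q - 2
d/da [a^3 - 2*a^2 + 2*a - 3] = 3*a^2 - 4*a + 2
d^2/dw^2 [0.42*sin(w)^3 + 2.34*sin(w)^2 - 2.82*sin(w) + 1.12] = 2.505*sin(w) + 0.945*sin(3*w) + 4.68*cos(2*w)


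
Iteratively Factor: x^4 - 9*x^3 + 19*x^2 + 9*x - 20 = (x + 1)*(x^3 - 10*x^2 + 29*x - 20) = (x - 4)*(x + 1)*(x^2 - 6*x + 5) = (x - 5)*(x - 4)*(x + 1)*(x - 1)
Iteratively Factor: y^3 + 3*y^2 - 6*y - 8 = (y - 2)*(y^2 + 5*y + 4) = (y - 2)*(y + 4)*(y + 1)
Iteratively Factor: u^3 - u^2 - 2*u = (u - 2)*(u^2 + u) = u*(u - 2)*(u + 1)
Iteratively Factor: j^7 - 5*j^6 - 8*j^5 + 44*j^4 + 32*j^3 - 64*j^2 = (j + 2)*(j^6 - 7*j^5 + 6*j^4 + 32*j^3 - 32*j^2) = (j - 4)*(j + 2)*(j^5 - 3*j^4 - 6*j^3 + 8*j^2) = (j - 4)*(j - 1)*(j + 2)*(j^4 - 2*j^3 - 8*j^2) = j*(j - 4)*(j - 1)*(j + 2)*(j^3 - 2*j^2 - 8*j) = j^2*(j - 4)*(j - 1)*(j + 2)*(j^2 - 2*j - 8) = j^2*(j - 4)^2*(j - 1)*(j + 2)*(j + 2)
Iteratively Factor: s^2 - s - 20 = (s - 5)*(s + 4)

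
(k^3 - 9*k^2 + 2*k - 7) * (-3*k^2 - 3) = -3*k^5 + 27*k^4 - 9*k^3 + 48*k^2 - 6*k + 21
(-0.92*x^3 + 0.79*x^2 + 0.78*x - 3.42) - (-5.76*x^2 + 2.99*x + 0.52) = -0.92*x^3 + 6.55*x^2 - 2.21*x - 3.94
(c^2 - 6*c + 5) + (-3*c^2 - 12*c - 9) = -2*c^2 - 18*c - 4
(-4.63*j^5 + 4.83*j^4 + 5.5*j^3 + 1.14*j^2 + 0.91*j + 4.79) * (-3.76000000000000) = 17.4088*j^5 - 18.1608*j^4 - 20.68*j^3 - 4.2864*j^2 - 3.4216*j - 18.0104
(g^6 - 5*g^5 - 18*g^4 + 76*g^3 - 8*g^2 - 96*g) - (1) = g^6 - 5*g^5 - 18*g^4 + 76*g^3 - 8*g^2 - 96*g - 1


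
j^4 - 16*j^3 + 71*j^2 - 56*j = j*(j - 8)*(j - 7)*(j - 1)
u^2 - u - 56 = (u - 8)*(u + 7)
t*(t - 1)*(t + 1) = t^3 - t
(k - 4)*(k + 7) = k^2 + 3*k - 28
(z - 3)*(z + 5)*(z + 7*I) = z^3 + 2*z^2 + 7*I*z^2 - 15*z + 14*I*z - 105*I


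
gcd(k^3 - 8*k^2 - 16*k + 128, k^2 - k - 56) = k - 8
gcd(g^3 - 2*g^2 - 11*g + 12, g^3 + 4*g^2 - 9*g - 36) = g + 3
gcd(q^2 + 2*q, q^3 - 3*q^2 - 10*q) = q^2 + 2*q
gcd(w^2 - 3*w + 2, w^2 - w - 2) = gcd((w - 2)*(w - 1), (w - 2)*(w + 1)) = w - 2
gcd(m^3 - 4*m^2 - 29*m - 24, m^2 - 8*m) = m - 8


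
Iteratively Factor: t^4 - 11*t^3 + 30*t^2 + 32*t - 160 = (t + 2)*(t^3 - 13*t^2 + 56*t - 80) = (t - 4)*(t + 2)*(t^2 - 9*t + 20) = (t - 5)*(t - 4)*(t + 2)*(t - 4)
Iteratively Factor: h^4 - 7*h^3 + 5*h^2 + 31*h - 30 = (h - 3)*(h^3 - 4*h^2 - 7*h + 10) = (h - 5)*(h - 3)*(h^2 + h - 2) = (h - 5)*(h - 3)*(h + 2)*(h - 1)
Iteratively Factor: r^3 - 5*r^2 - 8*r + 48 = (r + 3)*(r^2 - 8*r + 16) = (r - 4)*(r + 3)*(r - 4)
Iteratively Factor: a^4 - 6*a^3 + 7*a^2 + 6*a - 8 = (a - 4)*(a^3 - 2*a^2 - a + 2) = (a - 4)*(a - 1)*(a^2 - a - 2) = (a - 4)*(a - 2)*(a - 1)*(a + 1)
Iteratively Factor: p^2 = (p)*(p)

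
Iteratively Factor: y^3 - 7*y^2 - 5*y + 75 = (y - 5)*(y^2 - 2*y - 15) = (y - 5)*(y + 3)*(y - 5)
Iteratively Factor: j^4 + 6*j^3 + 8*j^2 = (j + 2)*(j^3 + 4*j^2) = (j + 2)*(j + 4)*(j^2) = j*(j + 2)*(j + 4)*(j)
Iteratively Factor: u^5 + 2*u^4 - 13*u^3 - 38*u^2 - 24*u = (u + 1)*(u^4 + u^3 - 14*u^2 - 24*u) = u*(u + 1)*(u^3 + u^2 - 14*u - 24) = u*(u + 1)*(u + 3)*(u^2 - 2*u - 8) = u*(u + 1)*(u + 2)*(u + 3)*(u - 4)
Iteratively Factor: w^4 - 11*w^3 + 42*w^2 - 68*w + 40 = (w - 2)*(w^3 - 9*w^2 + 24*w - 20) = (w - 2)^2*(w^2 - 7*w + 10) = (w - 5)*(w - 2)^2*(w - 2)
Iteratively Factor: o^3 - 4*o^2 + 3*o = (o - 1)*(o^2 - 3*o) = o*(o - 1)*(o - 3)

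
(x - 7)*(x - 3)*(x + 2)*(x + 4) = x^4 - 4*x^3 - 31*x^2 + 46*x + 168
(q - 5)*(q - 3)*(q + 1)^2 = q^4 - 6*q^3 + 22*q + 15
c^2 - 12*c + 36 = (c - 6)^2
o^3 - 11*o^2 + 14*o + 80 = (o - 8)*(o - 5)*(o + 2)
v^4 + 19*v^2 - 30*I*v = v*(v - 3*I)*(v - 2*I)*(v + 5*I)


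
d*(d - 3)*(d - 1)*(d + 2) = d^4 - 2*d^3 - 5*d^2 + 6*d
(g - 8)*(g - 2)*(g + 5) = g^3 - 5*g^2 - 34*g + 80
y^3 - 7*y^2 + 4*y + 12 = (y - 6)*(y - 2)*(y + 1)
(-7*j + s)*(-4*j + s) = 28*j^2 - 11*j*s + s^2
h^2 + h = h*(h + 1)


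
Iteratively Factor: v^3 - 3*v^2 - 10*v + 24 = (v - 4)*(v^2 + v - 6) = (v - 4)*(v + 3)*(v - 2)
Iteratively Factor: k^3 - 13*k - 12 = (k + 1)*(k^2 - k - 12) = (k - 4)*(k + 1)*(k + 3)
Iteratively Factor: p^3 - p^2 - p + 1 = (p - 1)*(p^2 - 1) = (p - 1)*(p + 1)*(p - 1)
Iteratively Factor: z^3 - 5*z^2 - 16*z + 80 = (z - 4)*(z^2 - z - 20) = (z - 5)*(z - 4)*(z + 4)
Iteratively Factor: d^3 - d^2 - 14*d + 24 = (d - 3)*(d^2 + 2*d - 8) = (d - 3)*(d + 4)*(d - 2)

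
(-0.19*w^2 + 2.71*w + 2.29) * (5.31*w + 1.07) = -1.0089*w^3 + 14.1868*w^2 + 15.0596*w + 2.4503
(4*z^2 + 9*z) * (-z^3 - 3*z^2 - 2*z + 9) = -4*z^5 - 21*z^4 - 35*z^3 + 18*z^2 + 81*z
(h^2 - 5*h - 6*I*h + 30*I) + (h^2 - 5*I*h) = 2*h^2 - 5*h - 11*I*h + 30*I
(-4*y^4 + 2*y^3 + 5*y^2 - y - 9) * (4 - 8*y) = 32*y^5 - 32*y^4 - 32*y^3 + 28*y^2 + 68*y - 36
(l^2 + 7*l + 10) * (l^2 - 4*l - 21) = l^4 + 3*l^3 - 39*l^2 - 187*l - 210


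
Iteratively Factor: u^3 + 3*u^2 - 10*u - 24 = (u + 4)*(u^2 - u - 6) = (u + 2)*(u + 4)*(u - 3)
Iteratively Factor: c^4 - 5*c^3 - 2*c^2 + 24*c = (c + 2)*(c^3 - 7*c^2 + 12*c) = c*(c + 2)*(c^2 - 7*c + 12) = c*(c - 4)*(c + 2)*(c - 3)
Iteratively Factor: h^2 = (h)*(h)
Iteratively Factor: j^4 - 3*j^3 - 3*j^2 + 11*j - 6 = (j + 2)*(j^3 - 5*j^2 + 7*j - 3) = (j - 1)*(j + 2)*(j^2 - 4*j + 3) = (j - 1)^2*(j + 2)*(j - 3)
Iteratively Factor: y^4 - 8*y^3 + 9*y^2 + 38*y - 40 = (y + 2)*(y^3 - 10*y^2 + 29*y - 20) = (y - 5)*(y + 2)*(y^2 - 5*y + 4) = (y - 5)*(y - 1)*(y + 2)*(y - 4)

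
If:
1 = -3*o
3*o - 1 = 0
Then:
No Solution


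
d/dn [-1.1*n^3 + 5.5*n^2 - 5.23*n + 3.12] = -3.3*n^2 + 11.0*n - 5.23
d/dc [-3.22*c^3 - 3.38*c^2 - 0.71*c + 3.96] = -9.66*c^2 - 6.76*c - 0.71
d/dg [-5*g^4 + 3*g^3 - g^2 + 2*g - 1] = -20*g^3 + 9*g^2 - 2*g + 2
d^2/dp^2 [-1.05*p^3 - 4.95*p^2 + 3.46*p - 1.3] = -6.3*p - 9.9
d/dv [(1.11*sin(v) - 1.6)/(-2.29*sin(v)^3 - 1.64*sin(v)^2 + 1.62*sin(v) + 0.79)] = (5.0838*sin(v)^3 - 9.1716*sin(v)^2 - 5.248*sin(v) + 3.4689)*cos(v)/(5.2441*sin(v)^6 + 7.5112*sin(v)^5 - 4.73*sin(v)^4 - 8.9318*sin(v)^3 + 0.0332000000000003*sin(v)^2 + 2.5596*sin(v) + 0.6241)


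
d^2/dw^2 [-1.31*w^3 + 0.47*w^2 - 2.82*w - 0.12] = 0.94 - 7.86*w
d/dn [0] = 0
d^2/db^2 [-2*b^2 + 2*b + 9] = -4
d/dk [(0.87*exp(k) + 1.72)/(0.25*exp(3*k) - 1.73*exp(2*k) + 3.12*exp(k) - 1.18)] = (-0.435*exp(3*k) + 0.2151*exp(2*k) + 5.9512*exp(k) - 6.393)*exp(k)/(0.0625*exp(6*k) - 0.865*exp(5*k) + 4.5529*exp(4*k) - 11.3852*exp(3*k) + 13.8172*exp(2*k) - 7.3632*exp(k) + 1.3924)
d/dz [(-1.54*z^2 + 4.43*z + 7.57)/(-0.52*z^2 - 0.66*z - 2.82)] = (3.32*z^2 + 16.5584*z - 7.4964)/(0.2704*z^4 + 0.6864*z^3 + 3.3684*z^2 + 3.7224*z + 7.9524)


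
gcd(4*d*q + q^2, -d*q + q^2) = q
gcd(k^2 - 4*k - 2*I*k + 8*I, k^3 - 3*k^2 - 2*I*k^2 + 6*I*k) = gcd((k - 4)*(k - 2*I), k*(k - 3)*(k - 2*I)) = k - 2*I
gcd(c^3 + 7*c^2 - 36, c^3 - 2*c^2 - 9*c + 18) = c^2 + c - 6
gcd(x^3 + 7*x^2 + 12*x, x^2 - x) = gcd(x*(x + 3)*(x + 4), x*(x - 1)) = x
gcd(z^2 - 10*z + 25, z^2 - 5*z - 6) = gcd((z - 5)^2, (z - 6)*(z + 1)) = 1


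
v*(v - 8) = v^2 - 8*v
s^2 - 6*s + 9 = (s - 3)^2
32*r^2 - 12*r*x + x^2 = (-8*r + x)*(-4*r + x)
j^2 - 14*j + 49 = (j - 7)^2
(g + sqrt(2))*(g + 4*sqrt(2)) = g^2 + 5*sqrt(2)*g + 8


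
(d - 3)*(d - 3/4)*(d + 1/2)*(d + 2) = d^4 - 5*d^3/4 - 49*d^2/8 + 15*d/8 + 9/4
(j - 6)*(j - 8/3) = j^2 - 26*j/3 + 16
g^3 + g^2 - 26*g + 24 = (g - 4)*(g - 1)*(g + 6)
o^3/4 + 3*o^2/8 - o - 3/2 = (o/4 + 1/2)*(o - 2)*(o + 3/2)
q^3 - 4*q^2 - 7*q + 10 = (q - 5)*(q - 1)*(q + 2)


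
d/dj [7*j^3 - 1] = 21*j^2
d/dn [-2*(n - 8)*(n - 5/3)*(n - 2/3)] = -6*n^2 + 124*n/3 - 356/9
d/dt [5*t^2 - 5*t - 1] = 10*t - 5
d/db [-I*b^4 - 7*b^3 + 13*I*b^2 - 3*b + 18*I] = -4*I*b^3 - 21*b^2 + 26*I*b - 3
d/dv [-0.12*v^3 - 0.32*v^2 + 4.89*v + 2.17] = -0.36*v^2 - 0.64*v + 4.89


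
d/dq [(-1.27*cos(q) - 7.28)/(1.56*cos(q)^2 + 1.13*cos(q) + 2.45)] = (1.9812*sin(q)^2 - 22.7136*cos(q) - 7.0961)*sin(q)/(1.56*cos(q)^2 + 1.13*cos(q) + 2.45)^2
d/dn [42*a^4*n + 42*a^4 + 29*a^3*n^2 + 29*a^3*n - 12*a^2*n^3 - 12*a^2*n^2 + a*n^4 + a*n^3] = a*(42*a^3 + 58*a^2*n + 29*a^2 - 36*a*n^2 - 24*a*n + 4*n^3 + 3*n^2)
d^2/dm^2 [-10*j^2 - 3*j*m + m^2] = 2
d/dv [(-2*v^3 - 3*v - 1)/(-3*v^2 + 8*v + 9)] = (6*v^4 - 32*v^3 - 63*v^2 - 6*v - 19)/(9*v^4 - 48*v^3 + 10*v^2 + 144*v + 81)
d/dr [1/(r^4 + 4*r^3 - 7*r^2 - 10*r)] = 2*(-2*r^3 - 6*r^2 + 7*r + 5)/(r^2*(r^3 + 4*r^2 - 7*r - 10)^2)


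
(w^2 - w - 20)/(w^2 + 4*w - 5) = (w^2 - w - 20)/(w^2 + 4*w - 5)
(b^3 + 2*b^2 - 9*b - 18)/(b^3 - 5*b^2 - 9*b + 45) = (b + 2)/(b - 5)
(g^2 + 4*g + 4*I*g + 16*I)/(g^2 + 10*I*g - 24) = (g + 4)/(g + 6*I)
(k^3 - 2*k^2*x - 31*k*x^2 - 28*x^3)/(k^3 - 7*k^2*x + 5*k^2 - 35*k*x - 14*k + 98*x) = (k^2 + 5*k*x + 4*x^2)/(k^2 + 5*k - 14)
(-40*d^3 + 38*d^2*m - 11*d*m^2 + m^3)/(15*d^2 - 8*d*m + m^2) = (-8*d^2 + 6*d*m - m^2)/(3*d - m)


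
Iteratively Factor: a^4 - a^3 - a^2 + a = (a - 1)*(a^3 - a) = a*(a - 1)*(a^2 - 1) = a*(a - 1)^2*(a + 1)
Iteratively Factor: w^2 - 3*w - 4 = (w + 1)*(w - 4)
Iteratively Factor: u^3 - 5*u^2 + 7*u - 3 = (u - 1)*(u^2 - 4*u + 3) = (u - 3)*(u - 1)*(u - 1)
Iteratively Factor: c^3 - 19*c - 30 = (c - 5)*(c^2 + 5*c + 6) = (c - 5)*(c + 2)*(c + 3)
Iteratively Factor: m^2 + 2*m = (m)*(m + 2)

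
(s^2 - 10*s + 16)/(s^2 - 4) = (s - 8)/(s + 2)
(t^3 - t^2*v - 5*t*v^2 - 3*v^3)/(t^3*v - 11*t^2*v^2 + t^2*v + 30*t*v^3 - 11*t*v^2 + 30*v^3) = (t^3 - t^2*v - 5*t*v^2 - 3*v^3)/(v*(t^3 - 11*t^2*v + t^2 + 30*t*v^2 - 11*t*v + 30*v^2))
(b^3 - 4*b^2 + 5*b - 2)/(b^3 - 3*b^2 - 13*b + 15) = (b^2 - 3*b + 2)/(b^2 - 2*b - 15)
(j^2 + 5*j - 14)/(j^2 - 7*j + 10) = (j + 7)/(j - 5)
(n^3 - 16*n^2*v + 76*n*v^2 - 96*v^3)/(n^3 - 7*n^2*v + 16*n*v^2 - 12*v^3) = (n^2 - 14*n*v + 48*v^2)/(n^2 - 5*n*v + 6*v^2)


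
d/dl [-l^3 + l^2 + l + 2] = -3*l^2 + 2*l + 1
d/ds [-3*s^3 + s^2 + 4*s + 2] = -9*s^2 + 2*s + 4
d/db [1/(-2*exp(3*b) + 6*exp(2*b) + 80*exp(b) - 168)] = (3*exp(2*b) - 6*exp(b) - 40)*exp(b)/(2*(exp(3*b) - 3*exp(2*b) - 40*exp(b) + 84)^2)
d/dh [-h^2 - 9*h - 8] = -2*h - 9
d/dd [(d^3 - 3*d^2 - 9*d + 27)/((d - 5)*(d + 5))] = (d^4 - 66*d^2 + 96*d + 225)/(d^4 - 50*d^2 + 625)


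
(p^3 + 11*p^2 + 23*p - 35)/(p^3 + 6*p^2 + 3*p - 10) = (p + 7)/(p + 2)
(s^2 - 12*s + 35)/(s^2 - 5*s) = (s - 7)/s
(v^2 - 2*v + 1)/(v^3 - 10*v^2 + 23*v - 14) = (v - 1)/(v^2 - 9*v + 14)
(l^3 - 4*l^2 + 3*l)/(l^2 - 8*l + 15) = l*(l - 1)/(l - 5)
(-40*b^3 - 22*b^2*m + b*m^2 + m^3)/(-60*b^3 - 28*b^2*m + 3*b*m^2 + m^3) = (4*b + m)/(6*b + m)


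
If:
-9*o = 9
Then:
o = -1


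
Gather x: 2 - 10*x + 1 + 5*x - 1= 2 - 5*x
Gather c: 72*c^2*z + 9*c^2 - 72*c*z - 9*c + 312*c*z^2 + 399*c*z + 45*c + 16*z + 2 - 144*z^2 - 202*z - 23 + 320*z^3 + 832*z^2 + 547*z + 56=c^2*(72*z + 9) + c*(312*z^2 + 327*z + 36) + 320*z^3 + 688*z^2 + 361*z + 35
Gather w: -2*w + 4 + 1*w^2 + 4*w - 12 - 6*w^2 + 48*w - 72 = -5*w^2 + 50*w - 80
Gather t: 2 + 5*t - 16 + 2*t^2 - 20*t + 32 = 2*t^2 - 15*t + 18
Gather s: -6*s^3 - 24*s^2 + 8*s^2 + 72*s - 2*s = -6*s^3 - 16*s^2 + 70*s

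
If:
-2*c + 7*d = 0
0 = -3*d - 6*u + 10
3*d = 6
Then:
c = 7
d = 2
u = 2/3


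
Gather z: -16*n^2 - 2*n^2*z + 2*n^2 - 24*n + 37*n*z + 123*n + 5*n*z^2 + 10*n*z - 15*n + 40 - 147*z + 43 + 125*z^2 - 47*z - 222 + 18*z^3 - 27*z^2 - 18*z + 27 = -14*n^2 + 84*n + 18*z^3 + z^2*(5*n + 98) + z*(-2*n^2 + 47*n - 212) - 112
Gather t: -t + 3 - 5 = -t - 2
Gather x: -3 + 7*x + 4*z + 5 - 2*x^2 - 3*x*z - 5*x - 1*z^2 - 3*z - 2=-2*x^2 + x*(2 - 3*z) - z^2 + z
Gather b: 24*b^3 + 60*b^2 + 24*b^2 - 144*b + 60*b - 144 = 24*b^3 + 84*b^2 - 84*b - 144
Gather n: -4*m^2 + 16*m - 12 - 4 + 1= -4*m^2 + 16*m - 15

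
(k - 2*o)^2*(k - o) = k^3 - 5*k^2*o + 8*k*o^2 - 4*o^3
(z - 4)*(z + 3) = z^2 - z - 12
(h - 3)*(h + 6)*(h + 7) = h^3 + 10*h^2 + 3*h - 126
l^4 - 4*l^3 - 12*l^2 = l^2*(l - 6)*(l + 2)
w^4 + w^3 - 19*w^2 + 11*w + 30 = (w - 3)*(w - 2)*(w + 1)*(w + 5)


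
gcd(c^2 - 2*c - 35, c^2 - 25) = c + 5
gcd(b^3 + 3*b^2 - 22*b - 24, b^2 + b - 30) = b + 6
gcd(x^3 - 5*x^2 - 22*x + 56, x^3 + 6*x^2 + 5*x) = 1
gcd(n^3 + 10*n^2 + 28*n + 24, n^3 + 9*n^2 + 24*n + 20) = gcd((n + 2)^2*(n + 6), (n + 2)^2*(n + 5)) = n^2 + 4*n + 4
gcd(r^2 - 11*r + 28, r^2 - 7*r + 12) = r - 4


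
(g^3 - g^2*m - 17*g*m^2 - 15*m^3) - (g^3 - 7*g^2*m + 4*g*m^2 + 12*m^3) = 6*g^2*m - 21*g*m^2 - 27*m^3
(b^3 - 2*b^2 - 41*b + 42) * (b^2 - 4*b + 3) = b^5 - 6*b^4 - 30*b^3 + 200*b^2 - 291*b + 126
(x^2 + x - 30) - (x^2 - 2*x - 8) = 3*x - 22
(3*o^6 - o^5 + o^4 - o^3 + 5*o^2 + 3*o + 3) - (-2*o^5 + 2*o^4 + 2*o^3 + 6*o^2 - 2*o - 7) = 3*o^6 + o^5 - o^4 - 3*o^3 - o^2 + 5*o + 10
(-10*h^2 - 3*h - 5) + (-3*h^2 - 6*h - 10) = -13*h^2 - 9*h - 15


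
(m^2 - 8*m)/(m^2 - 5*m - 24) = m/(m + 3)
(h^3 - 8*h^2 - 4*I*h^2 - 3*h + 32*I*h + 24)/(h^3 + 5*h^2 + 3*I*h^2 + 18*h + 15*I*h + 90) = (h^2 - h*(8 + I) + 8*I)/(h^2 + h*(5 + 6*I) + 30*I)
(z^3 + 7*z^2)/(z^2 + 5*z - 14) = z^2/(z - 2)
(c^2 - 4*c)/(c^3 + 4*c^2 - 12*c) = (c - 4)/(c^2 + 4*c - 12)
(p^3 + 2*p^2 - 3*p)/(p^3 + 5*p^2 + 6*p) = (p - 1)/(p + 2)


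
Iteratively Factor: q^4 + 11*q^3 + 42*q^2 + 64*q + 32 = (q + 1)*(q^3 + 10*q^2 + 32*q + 32) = (q + 1)*(q + 4)*(q^2 + 6*q + 8) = (q + 1)*(q + 4)^2*(q + 2)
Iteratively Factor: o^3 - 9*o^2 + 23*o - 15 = (o - 3)*(o^2 - 6*o + 5) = (o - 3)*(o - 1)*(o - 5)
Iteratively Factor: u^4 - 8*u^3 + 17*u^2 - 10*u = (u - 5)*(u^3 - 3*u^2 + 2*u) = u*(u - 5)*(u^2 - 3*u + 2) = u*(u - 5)*(u - 2)*(u - 1)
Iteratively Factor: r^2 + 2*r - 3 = (r - 1)*(r + 3)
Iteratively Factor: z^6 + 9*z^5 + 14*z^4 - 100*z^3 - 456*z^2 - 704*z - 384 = (z + 2)*(z^5 + 7*z^4 - 100*z^2 - 256*z - 192) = (z + 2)^2*(z^4 + 5*z^3 - 10*z^2 - 80*z - 96) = (z + 2)^2*(z + 3)*(z^3 + 2*z^2 - 16*z - 32) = (z + 2)^3*(z + 3)*(z^2 - 16) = (z - 4)*(z + 2)^3*(z + 3)*(z + 4)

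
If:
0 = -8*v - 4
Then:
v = -1/2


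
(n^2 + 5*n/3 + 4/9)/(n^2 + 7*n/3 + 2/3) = (n + 4/3)/(n + 2)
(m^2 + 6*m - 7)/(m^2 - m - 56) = (m - 1)/(m - 8)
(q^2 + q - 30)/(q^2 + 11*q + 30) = (q - 5)/(q + 5)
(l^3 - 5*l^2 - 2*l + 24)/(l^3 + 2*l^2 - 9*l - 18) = (l - 4)/(l + 3)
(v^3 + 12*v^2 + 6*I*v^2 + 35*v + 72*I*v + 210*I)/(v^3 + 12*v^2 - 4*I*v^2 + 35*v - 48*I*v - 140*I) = (v + 6*I)/(v - 4*I)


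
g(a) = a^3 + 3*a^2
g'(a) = 3*a^2 + 6*a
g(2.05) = 21.22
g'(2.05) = 24.91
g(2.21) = 25.45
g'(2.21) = 27.91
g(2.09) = 22.23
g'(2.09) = 25.64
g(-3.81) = -11.76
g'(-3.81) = 20.69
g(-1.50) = 3.38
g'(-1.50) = -2.25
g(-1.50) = 3.38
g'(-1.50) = -2.25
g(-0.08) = 0.02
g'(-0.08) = -0.46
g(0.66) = 1.59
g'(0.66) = 5.27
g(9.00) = 972.00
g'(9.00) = 297.00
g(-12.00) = -1296.00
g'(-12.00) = 360.00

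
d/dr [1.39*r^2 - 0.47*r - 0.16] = 2.78*r - 0.47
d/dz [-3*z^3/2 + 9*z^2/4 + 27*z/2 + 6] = -9*z^2/2 + 9*z/2 + 27/2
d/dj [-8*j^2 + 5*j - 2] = 5 - 16*j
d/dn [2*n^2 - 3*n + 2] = 4*n - 3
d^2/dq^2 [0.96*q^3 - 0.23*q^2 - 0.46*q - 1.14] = 5.76*q - 0.46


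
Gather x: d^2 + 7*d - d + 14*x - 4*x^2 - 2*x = d^2 + 6*d - 4*x^2 + 12*x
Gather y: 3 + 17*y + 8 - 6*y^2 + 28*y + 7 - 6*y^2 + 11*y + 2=-12*y^2 + 56*y + 20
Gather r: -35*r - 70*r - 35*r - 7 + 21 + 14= 28 - 140*r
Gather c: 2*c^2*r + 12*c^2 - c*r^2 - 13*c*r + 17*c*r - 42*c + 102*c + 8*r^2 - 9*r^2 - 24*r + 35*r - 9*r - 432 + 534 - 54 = c^2*(2*r + 12) + c*(-r^2 + 4*r + 60) - r^2 + 2*r + 48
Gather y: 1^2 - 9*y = 1 - 9*y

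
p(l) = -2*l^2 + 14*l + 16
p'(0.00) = 14.00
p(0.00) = 16.00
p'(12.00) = -34.00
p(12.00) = -104.00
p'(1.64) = 7.44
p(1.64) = 33.58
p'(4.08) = -2.32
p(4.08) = 39.83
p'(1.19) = 9.24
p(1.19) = 29.83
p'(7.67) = -16.68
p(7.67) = 5.72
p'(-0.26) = 15.04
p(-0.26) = 12.22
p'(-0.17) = 14.68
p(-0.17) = 13.56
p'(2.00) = 6.00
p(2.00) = 36.00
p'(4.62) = -4.48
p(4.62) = 37.99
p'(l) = 14 - 4*l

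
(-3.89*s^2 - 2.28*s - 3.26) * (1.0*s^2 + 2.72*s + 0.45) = -3.89*s^4 - 12.8608*s^3 - 11.2121*s^2 - 9.8932*s - 1.467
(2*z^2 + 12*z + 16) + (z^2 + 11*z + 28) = 3*z^2 + 23*z + 44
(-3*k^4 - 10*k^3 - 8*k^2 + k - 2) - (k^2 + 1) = -3*k^4 - 10*k^3 - 9*k^2 + k - 3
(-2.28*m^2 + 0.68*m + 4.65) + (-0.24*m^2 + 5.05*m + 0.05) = -2.52*m^2 + 5.73*m + 4.7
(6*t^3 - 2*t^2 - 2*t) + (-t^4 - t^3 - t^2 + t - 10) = -t^4 + 5*t^3 - 3*t^2 - t - 10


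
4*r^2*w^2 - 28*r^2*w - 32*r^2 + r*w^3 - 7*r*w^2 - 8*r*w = (4*r + w)*(w - 8)*(r*w + r)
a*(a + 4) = a^2 + 4*a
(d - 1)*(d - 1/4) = d^2 - 5*d/4 + 1/4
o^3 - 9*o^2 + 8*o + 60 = (o - 6)*(o - 5)*(o + 2)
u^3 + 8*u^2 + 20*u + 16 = (u + 2)^2*(u + 4)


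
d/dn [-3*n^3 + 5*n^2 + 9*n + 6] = -9*n^2 + 10*n + 9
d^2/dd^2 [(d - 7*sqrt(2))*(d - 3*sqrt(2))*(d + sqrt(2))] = 6*d - 18*sqrt(2)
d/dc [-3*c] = -3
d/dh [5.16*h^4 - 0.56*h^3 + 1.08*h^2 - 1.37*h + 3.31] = 20.64*h^3 - 1.68*h^2 + 2.16*h - 1.37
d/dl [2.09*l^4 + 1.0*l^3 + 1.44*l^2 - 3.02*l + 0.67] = 8.36*l^3 + 3.0*l^2 + 2.88*l - 3.02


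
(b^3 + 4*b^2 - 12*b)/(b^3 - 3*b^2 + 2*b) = (b + 6)/(b - 1)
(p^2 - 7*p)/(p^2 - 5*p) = (p - 7)/(p - 5)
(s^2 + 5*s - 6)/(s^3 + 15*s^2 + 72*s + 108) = (s - 1)/(s^2 + 9*s + 18)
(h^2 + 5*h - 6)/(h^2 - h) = (h + 6)/h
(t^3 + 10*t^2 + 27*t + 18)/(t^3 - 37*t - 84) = (t^2 + 7*t + 6)/(t^2 - 3*t - 28)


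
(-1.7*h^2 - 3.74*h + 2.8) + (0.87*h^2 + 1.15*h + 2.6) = -0.83*h^2 - 2.59*h + 5.4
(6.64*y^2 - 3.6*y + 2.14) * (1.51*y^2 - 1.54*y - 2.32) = 10.0264*y^4 - 15.6616*y^3 - 6.6294*y^2 + 5.0564*y - 4.9648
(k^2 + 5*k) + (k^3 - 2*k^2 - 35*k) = k^3 - k^2 - 30*k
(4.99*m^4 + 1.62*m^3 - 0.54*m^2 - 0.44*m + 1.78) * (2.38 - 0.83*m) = -4.1417*m^5 + 10.5316*m^4 + 4.3038*m^3 - 0.92*m^2 - 2.5246*m + 4.2364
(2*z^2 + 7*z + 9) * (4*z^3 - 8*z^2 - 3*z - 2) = 8*z^5 + 12*z^4 - 26*z^3 - 97*z^2 - 41*z - 18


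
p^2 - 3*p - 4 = (p - 4)*(p + 1)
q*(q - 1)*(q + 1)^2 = q^4 + q^3 - q^2 - q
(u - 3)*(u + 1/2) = u^2 - 5*u/2 - 3/2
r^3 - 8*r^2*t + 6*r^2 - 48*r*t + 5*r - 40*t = (r + 1)*(r + 5)*(r - 8*t)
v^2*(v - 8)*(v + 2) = v^4 - 6*v^3 - 16*v^2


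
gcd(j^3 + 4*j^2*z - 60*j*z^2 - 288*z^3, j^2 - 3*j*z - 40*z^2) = -j + 8*z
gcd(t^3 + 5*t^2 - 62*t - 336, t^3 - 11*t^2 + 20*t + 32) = t - 8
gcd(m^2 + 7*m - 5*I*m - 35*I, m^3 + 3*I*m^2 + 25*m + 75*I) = m - 5*I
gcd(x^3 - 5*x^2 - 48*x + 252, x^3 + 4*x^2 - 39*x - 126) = x^2 + x - 42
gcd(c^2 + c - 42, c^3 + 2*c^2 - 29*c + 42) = c + 7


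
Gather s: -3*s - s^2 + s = -s^2 - 2*s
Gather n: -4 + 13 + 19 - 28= 0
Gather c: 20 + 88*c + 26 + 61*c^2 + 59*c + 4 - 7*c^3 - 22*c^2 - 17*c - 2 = -7*c^3 + 39*c^2 + 130*c + 48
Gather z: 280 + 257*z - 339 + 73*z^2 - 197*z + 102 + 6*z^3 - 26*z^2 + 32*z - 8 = 6*z^3 + 47*z^2 + 92*z + 35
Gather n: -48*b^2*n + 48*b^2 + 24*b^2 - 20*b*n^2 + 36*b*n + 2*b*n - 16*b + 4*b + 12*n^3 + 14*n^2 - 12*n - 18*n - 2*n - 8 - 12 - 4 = 72*b^2 - 12*b + 12*n^3 + n^2*(14 - 20*b) + n*(-48*b^2 + 38*b - 32) - 24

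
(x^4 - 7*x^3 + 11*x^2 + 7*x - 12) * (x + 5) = x^5 - 2*x^4 - 24*x^3 + 62*x^2 + 23*x - 60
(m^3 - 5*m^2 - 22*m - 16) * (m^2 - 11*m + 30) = m^5 - 16*m^4 + 63*m^3 + 76*m^2 - 484*m - 480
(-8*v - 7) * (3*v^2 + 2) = -24*v^3 - 21*v^2 - 16*v - 14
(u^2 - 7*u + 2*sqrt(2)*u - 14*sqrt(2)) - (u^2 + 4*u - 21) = -11*u + 2*sqrt(2)*u - 14*sqrt(2) + 21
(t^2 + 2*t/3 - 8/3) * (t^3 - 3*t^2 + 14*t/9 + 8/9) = t^5 - 7*t^4/3 - 28*t^3/9 + 268*t^2/27 - 32*t/9 - 64/27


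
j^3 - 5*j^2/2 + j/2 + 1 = (j - 2)*(j - 1)*(j + 1/2)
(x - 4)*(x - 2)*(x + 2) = x^3 - 4*x^2 - 4*x + 16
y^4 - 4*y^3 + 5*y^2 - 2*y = y*(y - 2)*(y - 1)^2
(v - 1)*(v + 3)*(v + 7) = v^3 + 9*v^2 + 11*v - 21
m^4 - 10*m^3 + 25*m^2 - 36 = (m - 6)*(m - 3)*(m - 2)*(m + 1)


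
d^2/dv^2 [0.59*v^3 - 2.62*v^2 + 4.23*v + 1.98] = 3.54*v - 5.24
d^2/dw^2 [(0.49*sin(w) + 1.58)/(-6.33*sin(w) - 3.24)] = (53.259354*sin(w)^2 - 27.260712*sin(w) - 106.518708)/(253.636137*sin(w)^3 + 389.469708*sin(w)^2 + 199.349424*sin(w) + 34.012224)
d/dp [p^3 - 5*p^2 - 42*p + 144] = 3*p^2 - 10*p - 42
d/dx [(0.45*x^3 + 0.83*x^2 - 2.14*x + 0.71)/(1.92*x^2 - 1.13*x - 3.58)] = (0.864*x^4 - 1.017*x^3 - 1.6621*x^2 - 8.6692*x + 8.4635)/(3.6864*x^4 - 4.3392*x^3 - 12.4703*x^2 + 8.0908*x + 12.8164)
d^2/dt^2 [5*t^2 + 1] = 10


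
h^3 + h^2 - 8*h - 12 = (h - 3)*(h + 2)^2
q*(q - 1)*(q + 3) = q^3 + 2*q^2 - 3*q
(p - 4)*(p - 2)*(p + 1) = p^3 - 5*p^2 + 2*p + 8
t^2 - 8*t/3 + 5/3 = (t - 5/3)*(t - 1)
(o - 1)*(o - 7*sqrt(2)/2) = o^2 - 7*sqrt(2)*o/2 - o + 7*sqrt(2)/2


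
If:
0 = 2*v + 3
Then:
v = -3/2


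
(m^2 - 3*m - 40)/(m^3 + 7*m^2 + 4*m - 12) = (m^2 - 3*m - 40)/(m^3 + 7*m^2 + 4*m - 12)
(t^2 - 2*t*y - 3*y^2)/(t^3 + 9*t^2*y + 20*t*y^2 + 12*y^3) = (t - 3*y)/(t^2 + 8*t*y + 12*y^2)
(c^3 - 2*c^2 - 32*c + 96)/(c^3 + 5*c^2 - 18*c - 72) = (c - 4)/(c + 3)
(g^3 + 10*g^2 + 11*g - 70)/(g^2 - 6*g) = (g^3 + 10*g^2 + 11*g - 70)/(g*(g - 6))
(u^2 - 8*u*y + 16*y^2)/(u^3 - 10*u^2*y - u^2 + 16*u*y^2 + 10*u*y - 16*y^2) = (u^2 - 8*u*y + 16*y^2)/(u^3 - 10*u^2*y - u^2 + 16*u*y^2 + 10*u*y - 16*y^2)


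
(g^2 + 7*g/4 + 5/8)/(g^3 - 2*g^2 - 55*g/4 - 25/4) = (4*g + 5)/(2*(2*g^2 - 5*g - 25))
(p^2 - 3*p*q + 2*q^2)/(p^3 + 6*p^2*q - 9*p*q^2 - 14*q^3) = (p - q)/(p^2 + 8*p*q + 7*q^2)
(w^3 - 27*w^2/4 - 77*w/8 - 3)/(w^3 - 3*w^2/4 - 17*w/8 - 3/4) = (w - 8)/(w - 2)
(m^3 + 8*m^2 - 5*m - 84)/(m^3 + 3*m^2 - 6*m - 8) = (m^2 + 4*m - 21)/(m^2 - m - 2)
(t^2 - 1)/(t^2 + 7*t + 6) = (t - 1)/(t + 6)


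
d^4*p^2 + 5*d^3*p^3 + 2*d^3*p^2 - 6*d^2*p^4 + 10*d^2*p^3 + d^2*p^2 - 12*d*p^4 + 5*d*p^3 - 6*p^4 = (d - p)*(d + 6*p)*(d*p + p)^2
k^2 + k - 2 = (k - 1)*(k + 2)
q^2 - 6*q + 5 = (q - 5)*(q - 1)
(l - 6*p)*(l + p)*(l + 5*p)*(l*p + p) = l^4*p + l^3*p - 31*l^2*p^3 - 30*l*p^4 - 31*l*p^3 - 30*p^4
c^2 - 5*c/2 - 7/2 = (c - 7/2)*(c + 1)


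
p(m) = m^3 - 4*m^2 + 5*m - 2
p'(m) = 3*m^2 - 8*m + 5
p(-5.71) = -347.14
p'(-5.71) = 148.49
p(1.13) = -0.01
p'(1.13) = -0.21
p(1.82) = -0.12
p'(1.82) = 0.38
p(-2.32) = -47.62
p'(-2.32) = 39.71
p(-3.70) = -125.91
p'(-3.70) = 75.67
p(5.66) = 79.48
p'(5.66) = 55.83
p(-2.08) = -38.70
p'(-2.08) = 34.62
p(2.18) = 0.25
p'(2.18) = 1.82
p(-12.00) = -2366.00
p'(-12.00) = 533.00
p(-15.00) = -4352.00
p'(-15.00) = 800.00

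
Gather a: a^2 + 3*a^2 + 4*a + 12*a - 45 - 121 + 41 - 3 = 4*a^2 + 16*a - 128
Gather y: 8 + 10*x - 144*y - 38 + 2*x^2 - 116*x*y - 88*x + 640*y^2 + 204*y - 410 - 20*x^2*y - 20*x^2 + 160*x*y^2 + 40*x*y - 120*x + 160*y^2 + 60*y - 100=-18*x^2 - 198*x + y^2*(160*x + 800) + y*(-20*x^2 - 76*x + 120) - 540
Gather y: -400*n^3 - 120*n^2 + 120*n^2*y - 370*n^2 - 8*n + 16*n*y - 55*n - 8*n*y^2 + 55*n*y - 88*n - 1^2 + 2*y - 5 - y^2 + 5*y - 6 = -400*n^3 - 490*n^2 - 151*n + y^2*(-8*n - 1) + y*(120*n^2 + 71*n + 7) - 12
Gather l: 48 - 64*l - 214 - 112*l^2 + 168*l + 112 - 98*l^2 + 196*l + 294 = -210*l^2 + 300*l + 240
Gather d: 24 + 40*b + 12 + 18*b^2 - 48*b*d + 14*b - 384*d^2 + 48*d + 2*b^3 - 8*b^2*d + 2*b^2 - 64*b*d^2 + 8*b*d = 2*b^3 + 20*b^2 + 54*b + d^2*(-64*b - 384) + d*(-8*b^2 - 40*b + 48) + 36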